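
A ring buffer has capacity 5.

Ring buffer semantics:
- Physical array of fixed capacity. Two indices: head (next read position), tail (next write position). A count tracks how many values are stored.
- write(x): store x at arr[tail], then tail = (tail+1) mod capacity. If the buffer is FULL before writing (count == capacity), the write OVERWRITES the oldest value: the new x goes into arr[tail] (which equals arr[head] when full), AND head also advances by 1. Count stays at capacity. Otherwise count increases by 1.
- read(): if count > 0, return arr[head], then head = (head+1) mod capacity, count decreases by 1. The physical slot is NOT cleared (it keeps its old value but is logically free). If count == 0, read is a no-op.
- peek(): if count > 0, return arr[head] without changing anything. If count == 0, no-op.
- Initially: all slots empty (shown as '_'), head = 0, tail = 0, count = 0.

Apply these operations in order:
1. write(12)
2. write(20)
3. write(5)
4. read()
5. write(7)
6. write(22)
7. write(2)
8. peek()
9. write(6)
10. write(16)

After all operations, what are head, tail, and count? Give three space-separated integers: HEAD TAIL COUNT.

Answer: 3 3 5

Derivation:
After op 1 (write(12)): arr=[12 _ _ _ _] head=0 tail=1 count=1
After op 2 (write(20)): arr=[12 20 _ _ _] head=0 tail=2 count=2
After op 3 (write(5)): arr=[12 20 5 _ _] head=0 tail=3 count=3
After op 4 (read()): arr=[12 20 5 _ _] head=1 tail=3 count=2
After op 5 (write(7)): arr=[12 20 5 7 _] head=1 tail=4 count=3
After op 6 (write(22)): arr=[12 20 5 7 22] head=1 tail=0 count=4
After op 7 (write(2)): arr=[2 20 5 7 22] head=1 tail=1 count=5
After op 8 (peek()): arr=[2 20 5 7 22] head=1 tail=1 count=5
After op 9 (write(6)): arr=[2 6 5 7 22] head=2 tail=2 count=5
After op 10 (write(16)): arr=[2 6 16 7 22] head=3 tail=3 count=5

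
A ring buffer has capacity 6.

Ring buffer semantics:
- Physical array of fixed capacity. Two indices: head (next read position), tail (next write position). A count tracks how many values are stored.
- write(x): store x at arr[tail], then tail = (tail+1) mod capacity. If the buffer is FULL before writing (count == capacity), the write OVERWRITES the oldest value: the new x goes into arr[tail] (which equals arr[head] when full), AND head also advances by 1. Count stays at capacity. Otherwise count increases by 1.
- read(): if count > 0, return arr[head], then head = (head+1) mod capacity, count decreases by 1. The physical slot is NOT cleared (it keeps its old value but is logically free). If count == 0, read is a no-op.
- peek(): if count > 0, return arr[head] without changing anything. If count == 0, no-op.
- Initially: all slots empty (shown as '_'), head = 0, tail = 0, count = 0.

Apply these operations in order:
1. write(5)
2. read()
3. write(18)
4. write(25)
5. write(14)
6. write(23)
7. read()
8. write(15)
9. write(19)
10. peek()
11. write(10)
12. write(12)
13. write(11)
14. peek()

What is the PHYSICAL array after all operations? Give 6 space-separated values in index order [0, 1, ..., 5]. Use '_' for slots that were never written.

After op 1 (write(5)): arr=[5 _ _ _ _ _] head=0 tail=1 count=1
After op 2 (read()): arr=[5 _ _ _ _ _] head=1 tail=1 count=0
After op 3 (write(18)): arr=[5 18 _ _ _ _] head=1 tail=2 count=1
After op 4 (write(25)): arr=[5 18 25 _ _ _] head=1 tail=3 count=2
After op 5 (write(14)): arr=[5 18 25 14 _ _] head=1 tail=4 count=3
After op 6 (write(23)): arr=[5 18 25 14 23 _] head=1 tail=5 count=4
After op 7 (read()): arr=[5 18 25 14 23 _] head=2 tail=5 count=3
After op 8 (write(15)): arr=[5 18 25 14 23 15] head=2 tail=0 count=4
After op 9 (write(19)): arr=[19 18 25 14 23 15] head=2 tail=1 count=5
After op 10 (peek()): arr=[19 18 25 14 23 15] head=2 tail=1 count=5
After op 11 (write(10)): arr=[19 10 25 14 23 15] head=2 tail=2 count=6
After op 12 (write(12)): arr=[19 10 12 14 23 15] head=3 tail=3 count=6
After op 13 (write(11)): arr=[19 10 12 11 23 15] head=4 tail=4 count=6
After op 14 (peek()): arr=[19 10 12 11 23 15] head=4 tail=4 count=6

Answer: 19 10 12 11 23 15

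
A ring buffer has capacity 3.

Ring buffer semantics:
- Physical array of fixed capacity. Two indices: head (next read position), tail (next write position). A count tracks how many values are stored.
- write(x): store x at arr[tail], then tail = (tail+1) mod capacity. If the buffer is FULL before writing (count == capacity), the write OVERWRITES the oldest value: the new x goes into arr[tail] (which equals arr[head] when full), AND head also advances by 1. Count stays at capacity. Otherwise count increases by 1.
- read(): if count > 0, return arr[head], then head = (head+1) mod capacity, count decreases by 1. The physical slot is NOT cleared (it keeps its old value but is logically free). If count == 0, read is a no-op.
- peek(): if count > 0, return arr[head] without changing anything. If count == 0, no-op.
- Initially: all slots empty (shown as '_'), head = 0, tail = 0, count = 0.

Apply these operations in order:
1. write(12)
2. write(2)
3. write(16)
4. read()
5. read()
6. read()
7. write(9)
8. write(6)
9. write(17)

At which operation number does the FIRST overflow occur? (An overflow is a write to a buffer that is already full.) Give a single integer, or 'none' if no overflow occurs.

Answer: none

Derivation:
After op 1 (write(12)): arr=[12 _ _] head=0 tail=1 count=1
After op 2 (write(2)): arr=[12 2 _] head=0 tail=2 count=2
After op 3 (write(16)): arr=[12 2 16] head=0 tail=0 count=3
After op 4 (read()): arr=[12 2 16] head=1 tail=0 count=2
After op 5 (read()): arr=[12 2 16] head=2 tail=0 count=1
After op 6 (read()): arr=[12 2 16] head=0 tail=0 count=0
After op 7 (write(9)): arr=[9 2 16] head=0 tail=1 count=1
After op 8 (write(6)): arr=[9 6 16] head=0 tail=2 count=2
After op 9 (write(17)): arr=[9 6 17] head=0 tail=0 count=3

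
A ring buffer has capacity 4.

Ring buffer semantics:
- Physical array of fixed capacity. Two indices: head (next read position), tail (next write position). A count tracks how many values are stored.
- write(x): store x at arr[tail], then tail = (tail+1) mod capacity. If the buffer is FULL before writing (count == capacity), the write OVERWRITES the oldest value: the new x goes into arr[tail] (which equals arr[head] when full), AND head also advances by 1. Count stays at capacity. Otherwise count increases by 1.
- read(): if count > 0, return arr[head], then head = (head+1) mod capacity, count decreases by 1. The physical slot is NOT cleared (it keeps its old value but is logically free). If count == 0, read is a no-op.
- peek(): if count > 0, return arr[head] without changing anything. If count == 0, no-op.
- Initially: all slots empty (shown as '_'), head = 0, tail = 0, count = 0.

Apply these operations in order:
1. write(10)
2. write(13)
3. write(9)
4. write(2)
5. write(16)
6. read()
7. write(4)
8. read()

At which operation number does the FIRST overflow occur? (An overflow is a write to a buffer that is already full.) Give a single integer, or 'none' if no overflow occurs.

After op 1 (write(10)): arr=[10 _ _ _] head=0 tail=1 count=1
After op 2 (write(13)): arr=[10 13 _ _] head=0 tail=2 count=2
After op 3 (write(9)): arr=[10 13 9 _] head=0 tail=3 count=3
After op 4 (write(2)): arr=[10 13 9 2] head=0 tail=0 count=4
After op 5 (write(16)): arr=[16 13 9 2] head=1 tail=1 count=4
After op 6 (read()): arr=[16 13 9 2] head=2 tail=1 count=3
After op 7 (write(4)): arr=[16 4 9 2] head=2 tail=2 count=4
After op 8 (read()): arr=[16 4 9 2] head=3 tail=2 count=3

Answer: 5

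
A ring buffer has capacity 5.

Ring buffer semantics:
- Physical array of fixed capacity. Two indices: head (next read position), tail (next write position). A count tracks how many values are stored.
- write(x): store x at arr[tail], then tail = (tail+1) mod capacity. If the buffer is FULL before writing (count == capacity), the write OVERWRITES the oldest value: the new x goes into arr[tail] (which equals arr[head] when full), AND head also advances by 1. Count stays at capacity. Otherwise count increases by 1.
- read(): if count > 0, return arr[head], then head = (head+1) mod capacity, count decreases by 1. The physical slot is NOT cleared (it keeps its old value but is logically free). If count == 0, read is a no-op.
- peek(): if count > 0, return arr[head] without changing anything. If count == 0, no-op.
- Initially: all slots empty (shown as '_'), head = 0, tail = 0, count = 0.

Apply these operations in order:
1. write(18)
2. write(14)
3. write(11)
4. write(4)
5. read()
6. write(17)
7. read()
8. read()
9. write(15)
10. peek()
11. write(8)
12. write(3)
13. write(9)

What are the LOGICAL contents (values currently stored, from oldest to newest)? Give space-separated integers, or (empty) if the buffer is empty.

After op 1 (write(18)): arr=[18 _ _ _ _] head=0 tail=1 count=1
After op 2 (write(14)): arr=[18 14 _ _ _] head=0 tail=2 count=2
After op 3 (write(11)): arr=[18 14 11 _ _] head=0 tail=3 count=3
After op 4 (write(4)): arr=[18 14 11 4 _] head=0 tail=4 count=4
After op 5 (read()): arr=[18 14 11 4 _] head=1 tail=4 count=3
After op 6 (write(17)): arr=[18 14 11 4 17] head=1 tail=0 count=4
After op 7 (read()): arr=[18 14 11 4 17] head=2 tail=0 count=3
After op 8 (read()): arr=[18 14 11 4 17] head=3 tail=0 count=2
After op 9 (write(15)): arr=[15 14 11 4 17] head=3 tail=1 count=3
After op 10 (peek()): arr=[15 14 11 4 17] head=3 tail=1 count=3
After op 11 (write(8)): arr=[15 8 11 4 17] head=3 tail=2 count=4
After op 12 (write(3)): arr=[15 8 3 4 17] head=3 tail=3 count=5
After op 13 (write(9)): arr=[15 8 3 9 17] head=4 tail=4 count=5

Answer: 17 15 8 3 9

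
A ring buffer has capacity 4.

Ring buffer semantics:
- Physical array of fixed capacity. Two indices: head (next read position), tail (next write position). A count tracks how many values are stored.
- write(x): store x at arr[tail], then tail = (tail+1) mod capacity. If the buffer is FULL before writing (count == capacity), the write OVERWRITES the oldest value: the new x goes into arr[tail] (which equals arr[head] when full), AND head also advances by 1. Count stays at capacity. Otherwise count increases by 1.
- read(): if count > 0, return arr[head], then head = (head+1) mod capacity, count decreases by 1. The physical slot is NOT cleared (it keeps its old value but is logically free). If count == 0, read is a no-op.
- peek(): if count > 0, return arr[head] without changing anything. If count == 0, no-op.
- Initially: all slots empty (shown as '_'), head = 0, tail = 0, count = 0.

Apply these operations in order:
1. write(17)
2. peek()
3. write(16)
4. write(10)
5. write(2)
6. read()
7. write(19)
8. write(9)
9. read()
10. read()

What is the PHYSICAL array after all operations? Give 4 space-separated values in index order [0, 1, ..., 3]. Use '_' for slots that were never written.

Answer: 19 9 10 2

Derivation:
After op 1 (write(17)): arr=[17 _ _ _] head=0 tail=1 count=1
After op 2 (peek()): arr=[17 _ _ _] head=0 tail=1 count=1
After op 3 (write(16)): arr=[17 16 _ _] head=0 tail=2 count=2
After op 4 (write(10)): arr=[17 16 10 _] head=0 tail=3 count=3
After op 5 (write(2)): arr=[17 16 10 2] head=0 tail=0 count=4
After op 6 (read()): arr=[17 16 10 2] head=1 tail=0 count=3
After op 7 (write(19)): arr=[19 16 10 2] head=1 tail=1 count=4
After op 8 (write(9)): arr=[19 9 10 2] head=2 tail=2 count=4
After op 9 (read()): arr=[19 9 10 2] head=3 tail=2 count=3
After op 10 (read()): arr=[19 9 10 2] head=0 tail=2 count=2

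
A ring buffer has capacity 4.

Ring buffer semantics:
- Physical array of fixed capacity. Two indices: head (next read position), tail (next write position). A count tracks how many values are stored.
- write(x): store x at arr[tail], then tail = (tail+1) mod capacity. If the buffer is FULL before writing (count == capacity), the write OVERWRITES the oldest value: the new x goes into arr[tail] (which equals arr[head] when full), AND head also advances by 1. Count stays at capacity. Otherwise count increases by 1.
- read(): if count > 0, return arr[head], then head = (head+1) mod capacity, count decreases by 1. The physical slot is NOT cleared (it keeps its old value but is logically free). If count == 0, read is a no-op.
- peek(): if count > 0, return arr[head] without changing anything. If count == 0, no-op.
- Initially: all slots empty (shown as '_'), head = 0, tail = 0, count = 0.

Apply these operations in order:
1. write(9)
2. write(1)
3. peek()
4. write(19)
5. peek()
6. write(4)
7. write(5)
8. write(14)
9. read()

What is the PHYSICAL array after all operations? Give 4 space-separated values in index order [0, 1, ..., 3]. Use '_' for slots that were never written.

After op 1 (write(9)): arr=[9 _ _ _] head=0 tail=1 count=1
After op 2 (write(1)): arr=[9 1 _ _] head=0 tail=2 count=2
After op 3 (peek()): arr=[9 1 _ _] head=0 tail=2 count=2
After op 4 (write(19)): arr=[9 1 19 _] head=0 tail=3 count=3
After op 5 (peek()): arr=[9 1 19 _] head=0 tail=3 count=3
After op 6 (write(4)): arr=[9 1 19 4] head=0 tail=0 count=4
After op 7 (write(5)): arr=[5 1 19 4] head=1 tail=1 count=4
After op 8 (write(14)): arr=[5 14 19 4] head=2 tail=2 count=4
After op 9 (read()): arr=[5 14 19 4] head=3 tail=2 count=3

Answer: 5 14 19 4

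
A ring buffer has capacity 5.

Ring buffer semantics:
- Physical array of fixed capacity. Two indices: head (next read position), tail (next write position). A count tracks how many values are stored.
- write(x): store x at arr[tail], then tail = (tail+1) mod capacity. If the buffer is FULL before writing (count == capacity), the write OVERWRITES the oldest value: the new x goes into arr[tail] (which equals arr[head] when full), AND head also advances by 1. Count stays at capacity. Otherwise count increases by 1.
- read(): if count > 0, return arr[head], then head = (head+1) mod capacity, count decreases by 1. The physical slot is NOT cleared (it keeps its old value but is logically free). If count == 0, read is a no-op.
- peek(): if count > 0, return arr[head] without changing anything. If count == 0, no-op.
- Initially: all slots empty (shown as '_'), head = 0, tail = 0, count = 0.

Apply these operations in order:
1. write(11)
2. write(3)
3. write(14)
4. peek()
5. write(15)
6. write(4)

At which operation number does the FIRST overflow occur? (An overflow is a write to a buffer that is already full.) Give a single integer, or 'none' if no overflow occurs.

Answer: none

Derivation:
After op 1 (write(11)): arr=[11 _ _ _ _] head=0 tail=1 count=1
After op 2 (write(3)): arr=[11 3 _ _ _] head=0 tail=2 count=2
After op 3 (write(14)): arr=[11 3 14 _ _] head=0 tail=3 count=3
After op 4 (peek()): arr=[11 3 14 _ _] head=0 tail=3 count=3
After op 5 (write(15)): arr=[11 3 14 15 _] head=0 tail=4 count=4
After op 6 (write(4)): arr=[11 3 14 15 4] head=0 tail=0 count=5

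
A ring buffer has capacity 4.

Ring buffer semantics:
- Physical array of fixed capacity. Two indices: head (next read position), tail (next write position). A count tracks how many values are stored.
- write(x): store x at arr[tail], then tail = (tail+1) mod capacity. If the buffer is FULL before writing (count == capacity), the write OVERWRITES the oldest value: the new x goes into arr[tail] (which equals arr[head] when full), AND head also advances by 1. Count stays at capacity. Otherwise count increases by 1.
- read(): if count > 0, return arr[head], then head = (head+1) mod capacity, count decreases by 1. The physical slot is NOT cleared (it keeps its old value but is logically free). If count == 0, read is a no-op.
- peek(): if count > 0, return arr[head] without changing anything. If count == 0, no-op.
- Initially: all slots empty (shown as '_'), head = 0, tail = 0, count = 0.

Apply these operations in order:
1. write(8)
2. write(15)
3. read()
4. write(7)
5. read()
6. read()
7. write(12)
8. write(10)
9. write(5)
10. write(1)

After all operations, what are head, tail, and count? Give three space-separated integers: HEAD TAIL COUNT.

After op 1 (write(8)): arr=[8 _ _ _] head=0 tail=1 count=1
After op 2 (write(15)): arr=[8 15 _ _] head=0 tail=2 count=2
After op 3 (read()): arr=[8 15 _ _] head=1 tail=2 count=1
After op 4 (write(7)): arr=[8 15 7 _] head=1 tail=3 count=2
After op 5 (read()): arr=[8 15 7 _] head=2 tail=3 count=1
After op 6 (read()): arr=[8 15 7 _] head=3 tail=3 count=0
After op 7 (write(12)): arr=[8 15 7 12] head=3 tail=0 count=1
After op 8 (write(10)): arr=[10 15 7 12] head=3 tail=1 count=2
After op 9 (write(5)): arr=[10 5 7 12] head=3 tail=2 count=3
After op 10 (write(1)): arr=[10 5 1 12] head=3 tail=3 count=4

Answer: 3 3 4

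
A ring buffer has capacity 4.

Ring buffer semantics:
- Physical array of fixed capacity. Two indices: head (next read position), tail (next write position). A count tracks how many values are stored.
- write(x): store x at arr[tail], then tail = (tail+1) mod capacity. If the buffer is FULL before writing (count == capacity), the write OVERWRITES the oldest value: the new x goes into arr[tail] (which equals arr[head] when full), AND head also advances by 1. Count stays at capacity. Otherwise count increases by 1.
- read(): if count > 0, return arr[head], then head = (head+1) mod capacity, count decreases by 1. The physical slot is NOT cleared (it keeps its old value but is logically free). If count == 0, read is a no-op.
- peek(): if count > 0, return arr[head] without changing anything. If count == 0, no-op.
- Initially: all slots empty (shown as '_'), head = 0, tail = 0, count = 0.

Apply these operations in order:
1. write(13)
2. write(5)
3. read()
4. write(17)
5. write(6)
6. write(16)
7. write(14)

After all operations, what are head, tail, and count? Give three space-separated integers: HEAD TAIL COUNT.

After op 1 (write(13)): arr=[13 _ _ _] head=0 tail=1 count=1
After op 2 (write(5)): arr=[13 5 _ _] head=0 tail=2 count=2
After op 3 (read()): arr=[13 5 _ _] head=1 tail=2 count=1
After op 4 (write(17)): arr=[13 5 17 _] head=1 tail=3 count=2
After op 5 (write(6)): arr=[13 5 17 6] head=1 tail=0 count=3
After op 6 (write(16)): arr=[16 5 17 6] head=1 tail=1 count=4
After op 7 (write(14)): arr=[16 14 17 6] head=2 tail=2 count=4

Answer: 2 2 4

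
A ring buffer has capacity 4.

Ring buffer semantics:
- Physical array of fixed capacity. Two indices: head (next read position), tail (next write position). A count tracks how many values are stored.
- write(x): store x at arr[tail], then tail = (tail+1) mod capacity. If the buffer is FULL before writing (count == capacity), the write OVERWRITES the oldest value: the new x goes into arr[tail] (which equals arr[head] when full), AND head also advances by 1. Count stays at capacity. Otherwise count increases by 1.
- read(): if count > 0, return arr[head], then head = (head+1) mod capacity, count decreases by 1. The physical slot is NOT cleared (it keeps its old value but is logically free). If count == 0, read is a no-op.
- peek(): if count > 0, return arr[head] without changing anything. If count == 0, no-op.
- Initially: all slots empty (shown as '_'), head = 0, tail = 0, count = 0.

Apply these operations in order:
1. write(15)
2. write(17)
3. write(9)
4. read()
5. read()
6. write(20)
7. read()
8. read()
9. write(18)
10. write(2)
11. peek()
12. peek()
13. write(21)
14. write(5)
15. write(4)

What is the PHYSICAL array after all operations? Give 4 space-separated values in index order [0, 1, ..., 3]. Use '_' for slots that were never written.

After op 1 (write(15)): arr=[15 _ _ _] head=0 tail=1 count=1
After op 2 (write(17)): arr=[15 17 _ _] head=0 tail=2 count=2
After op 3 (write(9)): arr=[15 17 9 _] head=0 tail=3 count=3
After op 4 (read()): arr=[15 17 9 _] head=1 tail=3 count=2
After op 5 (read()): arr=[15 17 9 _] head=2 tail=3 count=1
After op 6 (write(20)): arr=[15 17 9 20] head=2 tail=0 count=2
After op 7 (read()): arr=[15 17 9 20] head=3 tail=0 count=1
After op 8 (read()): arr=[15 17 9 20] head=0 tail=0 count=0
After op 9 (write(18)): arr=[18 17 9 20] head=0 tail=1 count=1
After op 10 (write(2)): arr=[18 2 9 20] head=0 tail=2 count=2
After op 11 (peek()): arr=[18 2 9 20] head=0 tail=2 count=2
After op 12 (peek()): arr=[18 2 9 20] head=0 tail=2 count=2
After op 13 (write(21)): arr=[18 2 21 20] head=0 tail=3 count=3
After op 14 (write(5)): arr=[18 2 21 5] head=0 tail=0 count=4
After op 15 (write(4)): arr=[4 2 21 5] head=1 tail=1 count=4

Answer: 4 2 21 5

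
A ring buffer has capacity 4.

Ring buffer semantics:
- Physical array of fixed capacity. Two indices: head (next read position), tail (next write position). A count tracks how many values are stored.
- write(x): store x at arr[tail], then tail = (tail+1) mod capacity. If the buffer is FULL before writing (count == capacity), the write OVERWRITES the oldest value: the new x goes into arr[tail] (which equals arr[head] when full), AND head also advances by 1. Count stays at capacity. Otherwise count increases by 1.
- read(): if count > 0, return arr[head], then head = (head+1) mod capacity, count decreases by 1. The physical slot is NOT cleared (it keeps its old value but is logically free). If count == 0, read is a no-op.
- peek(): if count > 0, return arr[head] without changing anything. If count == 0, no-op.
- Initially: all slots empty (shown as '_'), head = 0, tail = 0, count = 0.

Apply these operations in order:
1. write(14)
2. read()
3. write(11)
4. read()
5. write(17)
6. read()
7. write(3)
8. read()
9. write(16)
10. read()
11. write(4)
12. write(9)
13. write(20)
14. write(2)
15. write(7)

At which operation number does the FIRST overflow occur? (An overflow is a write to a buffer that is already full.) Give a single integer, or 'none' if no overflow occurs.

After op 1 (write(14)): arr=[14 _ _ _] head=0 tail=1 count=1
After op 2 (read()): arr=[14 _ _ _] head=1 tail=1 count=0
After op 3 (write(11)): arr=[14 11 _ _] head=1 tail=2 count=1
After op 4 (read()): arr=[14 11 _ _] head=2 tail=2 count=0
After op 5 (write(17)): arr=[14 11 17 _] head=2 tail=3 count=1
After op 6 (read()): arr=[14 11 17 _] head=3 tail=3 count=0
After op 7 (write(3)): arr=[14 11 17 3] head=3 tail=0 count=1
After op 8 (read()): arr=[14 11 17 3] head=0 tail=0 count=0
After op 9 (write(16)): arr=[16 11 17 3] head=0 tail=1 count=1
After op 10 (read()): arr=[16 11 17 3] head=1 tail=1 count=0
After op 11 (write(4)): arr=[16 4 17 3] head=1 tail=2 count=1
After op 12 (write(9)): arr=[16 4 9 3] head=1 tail=3 count=2
After op 13 (write(20)): arr=[16 4 9 20] head=1 tail=0 count=3
After op 14 (write(2)): arr=[2 4 9 20] head=1 tail=1 count=4
After op 15 (write(7)): arr=[2 7 9 20] head=2 tail=2 count=4

Answer: 15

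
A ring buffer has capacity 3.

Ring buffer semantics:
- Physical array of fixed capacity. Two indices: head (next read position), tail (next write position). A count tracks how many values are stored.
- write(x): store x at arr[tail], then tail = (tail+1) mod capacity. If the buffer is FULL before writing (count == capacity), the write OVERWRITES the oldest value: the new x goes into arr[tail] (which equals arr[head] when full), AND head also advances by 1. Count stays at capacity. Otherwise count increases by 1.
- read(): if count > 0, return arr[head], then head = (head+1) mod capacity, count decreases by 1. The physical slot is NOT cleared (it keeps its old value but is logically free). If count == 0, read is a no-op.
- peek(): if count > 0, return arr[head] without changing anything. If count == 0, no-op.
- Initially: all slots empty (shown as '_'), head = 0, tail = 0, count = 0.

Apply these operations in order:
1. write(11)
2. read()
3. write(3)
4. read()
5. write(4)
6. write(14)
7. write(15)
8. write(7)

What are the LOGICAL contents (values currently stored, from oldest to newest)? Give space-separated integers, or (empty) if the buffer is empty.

Answer: 14 15 7

Derivation:
After op 1 (write(11)): arr=[11 _ _] head=0 tail=1 count=1
After op 2 (read()): arr=[11 _ _] head=1 tail=1 count=0
After op 3 (write(3)): arr=[11 3 _] head=1 tail=2 count=1
After op 4 (read()): arr=[11 3 _] head=2 tail=2 count=0
After op 5 (write(4)): arr=[11 3 4] head=2 tail=0 count=1
After op 6 (write(14)): arr=[14 3 4] head=2 tail=1 count=2
After op 7 (write(15)): arr=[14 15 4] head=2 tail=2 count=3
After op 8 (write(7)): arr=[14 15 7] head=0 tail=0 count=3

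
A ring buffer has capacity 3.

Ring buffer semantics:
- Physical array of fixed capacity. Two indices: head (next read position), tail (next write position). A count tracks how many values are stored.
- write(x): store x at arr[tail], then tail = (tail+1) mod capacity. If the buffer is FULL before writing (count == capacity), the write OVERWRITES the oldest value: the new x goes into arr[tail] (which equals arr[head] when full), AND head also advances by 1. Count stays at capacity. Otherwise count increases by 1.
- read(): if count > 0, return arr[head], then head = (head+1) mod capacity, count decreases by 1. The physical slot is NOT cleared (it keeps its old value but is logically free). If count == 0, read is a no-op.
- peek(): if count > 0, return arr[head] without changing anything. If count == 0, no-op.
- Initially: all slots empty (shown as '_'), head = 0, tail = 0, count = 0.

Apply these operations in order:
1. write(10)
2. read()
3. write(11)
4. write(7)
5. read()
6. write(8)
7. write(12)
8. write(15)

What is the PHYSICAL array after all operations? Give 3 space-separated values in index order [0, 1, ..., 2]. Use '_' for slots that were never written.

Answer: 8 12 15

Derivation:
After op 1 (write(10)): arr=[10 _ _] head=0 tail=1 count=1
After op 2 (read()): arr=[10 _ _] head=1 tail=1 count=0
After op 3 (write(11)): arr=[10 11 _] head=1 tail=2 count=1
After op 4 (write(7)): arr=[10 11 7] head=1 tail=0 count=2
After op 5 (read()): arr=[10 11 7] head=2 tail=0 count=1
After op 6 (write(8)): arr=[8 11 7] head=2 tail=1 count=2
After op 7 (write(12)): arr=[8 12 7] head=2 tail=2 count=3
After op 8 (write(15)): arr=[8 12 15] head=0 tail=0 count=3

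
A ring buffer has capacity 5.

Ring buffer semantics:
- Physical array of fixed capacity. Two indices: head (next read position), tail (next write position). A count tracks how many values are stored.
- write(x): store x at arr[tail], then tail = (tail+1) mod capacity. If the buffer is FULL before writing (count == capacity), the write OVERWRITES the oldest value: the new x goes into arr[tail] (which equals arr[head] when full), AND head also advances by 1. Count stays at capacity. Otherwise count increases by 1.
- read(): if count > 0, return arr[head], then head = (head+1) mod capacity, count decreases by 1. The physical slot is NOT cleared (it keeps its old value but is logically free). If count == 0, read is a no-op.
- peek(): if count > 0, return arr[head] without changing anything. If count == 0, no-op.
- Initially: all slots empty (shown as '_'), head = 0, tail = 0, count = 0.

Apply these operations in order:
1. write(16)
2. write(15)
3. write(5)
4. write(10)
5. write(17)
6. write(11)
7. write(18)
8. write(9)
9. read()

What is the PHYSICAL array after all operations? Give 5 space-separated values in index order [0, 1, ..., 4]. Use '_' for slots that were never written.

After op 1 (write(16)): arr=[16 _ _ _ _] head=0 tail=1 count=1
After op 2 (write(15)): arr=[16 15 _ _ _] head=0 tail=2 count=2
After op 3 (write(5)): arr=[16 15 5 _ _] head=0 tail=3 count=3
After op 4 (write(10)): arr=[16 15 5 10 _] head=0 tail=4 count=4
After op 5 (write(17)): arr=[16 15 5 10 17] head=0 tail=0 count=5
After op 6 (write(11)): arr=[11 15 5 10 17] head=1 tail=1 count=5
After op 7 (write(18)): arr=[11 18 5 10 17] head=2 tail=2 count=5
After op 8 (write(9)): arr=[11 18 9 10 17] head=3 tail=3 count=5
After op 9 (read()): arr=[11 18 9 10 17] head=4 tail=3 count=4

Answer: 11 18 9 10 17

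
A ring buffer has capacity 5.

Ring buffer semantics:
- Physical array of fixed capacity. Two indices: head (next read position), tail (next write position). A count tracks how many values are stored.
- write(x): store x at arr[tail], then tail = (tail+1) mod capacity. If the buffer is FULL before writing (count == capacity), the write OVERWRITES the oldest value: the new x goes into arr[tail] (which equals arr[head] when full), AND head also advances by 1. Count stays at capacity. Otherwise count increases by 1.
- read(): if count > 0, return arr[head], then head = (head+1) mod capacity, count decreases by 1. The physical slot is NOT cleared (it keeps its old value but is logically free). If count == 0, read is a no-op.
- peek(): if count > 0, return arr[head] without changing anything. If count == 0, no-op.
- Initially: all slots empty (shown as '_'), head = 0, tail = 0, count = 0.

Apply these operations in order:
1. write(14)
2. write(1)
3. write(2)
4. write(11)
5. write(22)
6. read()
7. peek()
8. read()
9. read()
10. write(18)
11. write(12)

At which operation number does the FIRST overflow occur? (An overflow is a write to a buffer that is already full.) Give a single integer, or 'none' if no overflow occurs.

After op 1 (write(14)): arr=[14 _ _ _ _] head=0 tail=1 count=1
After op 2 (write(1)): arr=[14 1 _ _ _] head=0 tail=2 count=2
After op 3 (write(2)): arr=[14 1 2 _ _] head=0 tail=3 count=3
After op 4 (write(11)): arr=[14 1 2 11 _] head=0 tail=4 count=4
After op 5 (write(22)): arr=[14 1 2 11 22] head=0 tail=0 count=5
After op 6 (read()): arr=[14 1 2 11 22] head=1 tail=0 count=4
After op 7 (peek()): arr=[14 1 2 11 22] head=1 tail=0 count=4
After op 8 (read()): arr=[14 1 2 11 22] head=2 tail=0 count=3
After op 9 (read()): arr=[14 1 2 11 22] head=3 tail=0 count=2
After op 10 (write(18)): arr=[18 1 2 11 22] head=3 tail=1 count=3
After op 11 (write(12)): arr=[18 12 2 11 22] head=3 tail=2 count=4

Answer: none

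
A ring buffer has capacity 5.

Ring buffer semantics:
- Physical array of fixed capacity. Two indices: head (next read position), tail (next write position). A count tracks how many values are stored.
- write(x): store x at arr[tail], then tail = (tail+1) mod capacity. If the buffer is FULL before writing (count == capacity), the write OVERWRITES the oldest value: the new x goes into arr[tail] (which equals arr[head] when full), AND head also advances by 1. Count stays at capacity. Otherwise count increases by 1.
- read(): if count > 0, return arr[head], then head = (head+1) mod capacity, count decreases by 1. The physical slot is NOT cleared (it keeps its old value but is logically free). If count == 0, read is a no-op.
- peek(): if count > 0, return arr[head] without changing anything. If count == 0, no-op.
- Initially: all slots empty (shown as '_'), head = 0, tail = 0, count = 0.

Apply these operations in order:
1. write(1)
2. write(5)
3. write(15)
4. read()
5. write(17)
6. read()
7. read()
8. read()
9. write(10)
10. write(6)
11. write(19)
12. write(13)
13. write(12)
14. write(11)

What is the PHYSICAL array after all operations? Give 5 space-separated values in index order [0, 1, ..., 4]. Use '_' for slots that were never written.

After op 1 (write(1)): arr=[1 _ _ _ _] head=0 tail=1 count=1
After op 2 (write(5)): arr=[1 5 _ _ _] head=0 tail=2 count=2
After op 3 (write(15)): arr=[1 5 15 _ _] head=0 tail=3 count=3
After op 4 (read()): arr=[1 5 15 _ _] head=1 tail=3 count=2
After op 5 (write(17)): arr=[1 5 15 17 _] head=1 tail=4 count=3
After op 6 (read()): arr=[1 5 15 17 _] head=2 tail=4 count=2
After op 7 (read()): arr=[1 5 15 17 _] head=3 tail=4 count=1
After op 8 (read()): arr=[1 5 15 17 _] head=4 tail=4 count=0
After op 9 (write(10)): arr=[1 5 15 17 10] head=4 tail=0 count=1
After op 10 (write(6)): arr=[6 5 15 17 10] head=4 tail=1 count=2
After op 11 (write(19)): arr=[6 19 15 17 10] head=4 tail=2 count=3
After op 12 (write(13)): arr=[6 19 13 17 10] head=4 tail=3 count=4
After op 13 (write(12)): arr=[6 19 13 12 10] head=4 tail=4 count=5
After op 14 (write(11)): arr=[6 19 13 12 11] head=0 tail=0 count=5

Answer: 6 19 13 12 11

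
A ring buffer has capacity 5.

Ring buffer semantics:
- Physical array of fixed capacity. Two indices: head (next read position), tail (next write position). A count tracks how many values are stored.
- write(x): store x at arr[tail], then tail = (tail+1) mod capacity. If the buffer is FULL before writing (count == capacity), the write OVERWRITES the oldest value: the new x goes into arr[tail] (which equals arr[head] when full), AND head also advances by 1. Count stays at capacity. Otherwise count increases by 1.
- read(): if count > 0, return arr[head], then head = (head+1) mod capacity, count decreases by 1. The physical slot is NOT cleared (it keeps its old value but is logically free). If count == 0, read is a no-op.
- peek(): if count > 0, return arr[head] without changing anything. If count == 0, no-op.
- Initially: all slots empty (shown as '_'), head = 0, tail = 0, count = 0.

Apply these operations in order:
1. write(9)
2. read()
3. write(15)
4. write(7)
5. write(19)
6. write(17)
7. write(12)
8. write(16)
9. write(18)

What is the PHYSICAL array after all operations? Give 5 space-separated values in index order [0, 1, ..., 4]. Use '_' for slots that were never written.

Answer: 12 16 18 19 17

Derivation:
After op 1 (write(9)): arr=[9 _ _ _ _] head=0 tail=1 count=1
After op 2 (read()): arr=[9 _ _ _ _] head=1 tail=1 count=0
After op 3 (write(15)): arr=[9 15 _ _ _] head=1 tail=2 count=1
After op 4 (write(7)): arr=[9 15 7 _ _] head=1 tail=3 count=2
After op 5 (write(19)): arr=[9 15 7 19 _] head=1 tail=4 count=3
After op 6 (write(17)): arr=[9 15 7 19 17] head=1 tail=0 count=4
After op 7 (write(12)): arr=[12 15 7 19 17] head=1 tail=1 count=5
After op 8 (write(16)): arr=[12 16 7 19 17] head=2 tail=2 count=5
After op 9 (write(18)): arr=[12 16 18 19 17] head=3 tail=3 count=5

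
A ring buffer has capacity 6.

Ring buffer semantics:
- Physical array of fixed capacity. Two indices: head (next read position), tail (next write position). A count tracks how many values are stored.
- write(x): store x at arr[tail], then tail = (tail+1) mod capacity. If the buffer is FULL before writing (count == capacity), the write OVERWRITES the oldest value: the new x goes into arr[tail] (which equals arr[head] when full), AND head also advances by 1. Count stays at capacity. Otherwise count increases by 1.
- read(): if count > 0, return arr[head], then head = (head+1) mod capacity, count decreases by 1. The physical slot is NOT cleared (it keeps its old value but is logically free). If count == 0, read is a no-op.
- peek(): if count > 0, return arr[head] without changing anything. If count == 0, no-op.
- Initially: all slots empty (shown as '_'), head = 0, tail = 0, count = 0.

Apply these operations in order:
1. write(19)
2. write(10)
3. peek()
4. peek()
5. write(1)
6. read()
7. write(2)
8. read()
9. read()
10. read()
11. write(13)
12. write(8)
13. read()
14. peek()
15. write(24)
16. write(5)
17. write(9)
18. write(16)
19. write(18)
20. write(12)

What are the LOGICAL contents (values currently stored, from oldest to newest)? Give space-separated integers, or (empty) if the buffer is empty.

Answer: 24 5 9 16 18 12

Derivation:
After op 1 (write(19)): arr=[19 _ _ _ _ _] head=0 tail=1 count=1
After op 2 (write(10)): arr=[19 10 _ _ _ _] head=0 tail=2 count=2
After op 3 (peek()): arr=[19 10 _ _ _ _] head=0 tail=2 count=2
After op 4 (peek()): arr=[19 10 _ _ _ _] head=0 tail=2 count=2
After op 5 (write(1)): arr=[19 10 1 _ _ _] head=0 tail=3 count=3
After op 6 (read()): arr=[19 10 1 _ _ _] head=1 tail=3 count=2
After op 7 (write(2)): arr=[19 10 1 2 _ _] head=1 tail=4 count=3
After op 8 (read()): arr=[19 10 1 2 _ _] head=2 tail=4 count=2
After op 9 (read()): arr=[19 10 1 2 _ _] head=3 tail=4 count=1
After op 10 (read()): arr=[19 10 1 2 _ _] head=4 tail=4 count=0
After op 11 (write(13)): arr=[19 10 1 2 13 _] head=4 tail=5 count=1
After op 12 (write(8)): arr=[19 10 1 2 13 8] head=4 tail=0 count=2
After op 13 (read()): arr=[19 10 1 2 13 8] head=5 tail=0 count=1
After op 14 (peek()): arr=[19 10 1 2 13 8] head=5 tail=0 count=1
After op 15 (write(24)): arr=[24 10 1 2 13 8] head=5 tail=1 count=2
After op 16 (write(5)): arr=[24 5 1 2 13 8] head=5 tail=2 count=3
After op 17 (write(9)): arr=[24 5 9 2 13 8] head=5 tail=3 count=4
After op 18 (write(16)): arr=[24 5 9 16 13 8] head=5 tail=4 count=5
After op 19 (write(18)): arr=[24 5 9 16 18 8] head=5 tail=5 count=6
After op 20 (write(12)): arr=[24 5 9 16 18 12] head=0 tail=0 count=6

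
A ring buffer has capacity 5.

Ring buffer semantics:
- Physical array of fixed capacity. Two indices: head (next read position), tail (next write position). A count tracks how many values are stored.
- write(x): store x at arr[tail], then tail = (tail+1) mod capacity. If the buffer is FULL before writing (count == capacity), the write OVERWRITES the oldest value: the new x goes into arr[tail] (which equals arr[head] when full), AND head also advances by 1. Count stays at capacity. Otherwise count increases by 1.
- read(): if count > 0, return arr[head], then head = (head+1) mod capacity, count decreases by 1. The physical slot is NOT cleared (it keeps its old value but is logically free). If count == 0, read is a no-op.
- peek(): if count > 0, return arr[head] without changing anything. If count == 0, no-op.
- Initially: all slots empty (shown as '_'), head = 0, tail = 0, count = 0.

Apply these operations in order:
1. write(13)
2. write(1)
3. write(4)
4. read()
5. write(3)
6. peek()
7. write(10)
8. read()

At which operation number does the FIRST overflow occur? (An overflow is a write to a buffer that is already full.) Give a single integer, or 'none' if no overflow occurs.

After op 1 (write(13)): arr=[13 _ _ _ _] head=0 tail=1 count=1
After op 2 (write(1)): arr=[13 1 _ _ _] head=0 tail=2 count=2
After op 3 (write(4)): arr=[13 1 4 _ _] head=0 tail=3 count=3
After op 4 (read()): arr=[13 1 4 _ _] head=1 tail=3 count=2
After op 5 (write(3)): arr=[13 1 4 3 _] head=1 tail=4 count=3
After op 6 (peek()): arr=[13 1 4 3 _] head=1 tail=4 count=3
After op 7 (write(10)): arr=[13 1 4 3 10] head=1 tail=0 count=4
After op 8 (read()): arr=[13 1 4 3 10] head=2 tail=0 count=3

Answer: none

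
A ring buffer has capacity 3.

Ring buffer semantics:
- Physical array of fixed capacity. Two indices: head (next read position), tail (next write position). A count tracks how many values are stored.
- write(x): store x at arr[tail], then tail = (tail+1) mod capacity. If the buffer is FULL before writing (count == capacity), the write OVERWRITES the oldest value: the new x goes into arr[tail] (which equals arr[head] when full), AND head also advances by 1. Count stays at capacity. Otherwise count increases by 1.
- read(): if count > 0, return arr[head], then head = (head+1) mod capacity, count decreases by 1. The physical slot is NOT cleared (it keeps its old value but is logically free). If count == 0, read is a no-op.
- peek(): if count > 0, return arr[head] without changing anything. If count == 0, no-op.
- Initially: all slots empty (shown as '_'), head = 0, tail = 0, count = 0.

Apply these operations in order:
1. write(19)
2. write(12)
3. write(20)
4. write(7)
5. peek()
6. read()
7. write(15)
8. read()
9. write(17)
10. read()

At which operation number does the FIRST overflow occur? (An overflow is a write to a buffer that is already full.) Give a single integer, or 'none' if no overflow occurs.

After op 1 (write(19)): arr=[19 _ _] head=0 tail=1 count=1
After op 2 (write(12)): arr=[19 12 _] head=0 tail=2 count=2
After op 3 (write(20)): arr=[19 12 20] head=0 tail=0 count=3
After op 4 (write(7)): arr=[7 12 20] head=1 tail=1 count=3
After op 5 (peek()): arr=[7 12 20] head=1 tail=1 count=3
After op 6 (read()): arr=[7 12 20] head=2 tail=1 count=2
After op 7 (write(15)): arr=[7 15 20] head=2 tail=2 count=3
After op 8 (read()): arr=[7 15 20] head=0 tail=2 count=2
After op 9 (write(17)): arr=[7 15 17] head=0 tail=0 count=3
After op 10 (read()): arr=[7 15 17] head=1 tail=0 count=2

Answer: 4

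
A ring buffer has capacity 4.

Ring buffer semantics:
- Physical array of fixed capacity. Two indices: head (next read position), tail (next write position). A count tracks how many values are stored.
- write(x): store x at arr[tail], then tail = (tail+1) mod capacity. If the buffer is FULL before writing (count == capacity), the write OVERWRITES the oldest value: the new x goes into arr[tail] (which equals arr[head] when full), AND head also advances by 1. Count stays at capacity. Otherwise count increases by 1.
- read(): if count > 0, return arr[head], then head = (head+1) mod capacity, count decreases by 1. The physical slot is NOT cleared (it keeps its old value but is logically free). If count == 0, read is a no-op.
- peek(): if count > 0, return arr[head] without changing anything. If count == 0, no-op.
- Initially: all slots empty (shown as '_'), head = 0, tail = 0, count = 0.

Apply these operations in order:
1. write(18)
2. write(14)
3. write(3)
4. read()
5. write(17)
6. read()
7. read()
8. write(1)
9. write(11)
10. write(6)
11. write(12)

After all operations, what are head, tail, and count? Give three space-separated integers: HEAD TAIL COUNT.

After op 1 (write(18)): arr=[18 _ _ _] head=0 tail=1 count=1
After op 2 (write(14)): arr=[18 14 _ _] head=0 tail=2 count=2
After op 3 (write(3)): arr=[18 14 3 _] head=0 tail=3 count=3
After op 4 (read()): arr=[18 14 3 _] head=1 tail=3 count=2
After op 5 (write(17)): arr=[18 14 3 17] head=1 tail=0 count=3
After op 6 (read()): arr=[18 14 3 17] head=2 tail=0 count=2
After op 7 (read()): arr=[18 14 3 17] head=3 tail=0 count=1
After op 8 (write(1)): arr=[1 14 3 17] head=3 tail=1 count=2
After op 9 (write(11)): arr=[1 11 3 17] head=3 tail=2 count=3
After op 10 (write(6)): arr=[1 11 6 17] head=3 tail=3 count=4
After op 11 (write(12)): arr=[1 11 6 12] head=0 tail=0 count=4

Answer: 0 0 4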